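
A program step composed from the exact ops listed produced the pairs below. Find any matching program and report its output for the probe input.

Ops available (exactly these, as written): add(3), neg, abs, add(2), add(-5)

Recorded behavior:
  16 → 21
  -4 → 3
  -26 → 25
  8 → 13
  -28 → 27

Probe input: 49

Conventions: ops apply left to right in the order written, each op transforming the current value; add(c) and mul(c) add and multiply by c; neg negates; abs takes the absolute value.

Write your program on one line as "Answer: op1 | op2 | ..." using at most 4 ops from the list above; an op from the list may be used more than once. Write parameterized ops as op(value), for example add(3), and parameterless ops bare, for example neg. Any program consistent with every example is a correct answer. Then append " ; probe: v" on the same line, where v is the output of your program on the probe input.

add(3) | abs | add(2) ; probe: 54

Check, running the answer program on each example:
  16 -> 19 -> 19 -> 21
  -4 -> -1 -> 1 -> 3
  -26 -> -23 -> 23 -> 25
  8 -> 11 -> 11 -> 13
  -28 -> -25 -> 25 -> 27
  probe: 49 -> 52 -> 52 -> 54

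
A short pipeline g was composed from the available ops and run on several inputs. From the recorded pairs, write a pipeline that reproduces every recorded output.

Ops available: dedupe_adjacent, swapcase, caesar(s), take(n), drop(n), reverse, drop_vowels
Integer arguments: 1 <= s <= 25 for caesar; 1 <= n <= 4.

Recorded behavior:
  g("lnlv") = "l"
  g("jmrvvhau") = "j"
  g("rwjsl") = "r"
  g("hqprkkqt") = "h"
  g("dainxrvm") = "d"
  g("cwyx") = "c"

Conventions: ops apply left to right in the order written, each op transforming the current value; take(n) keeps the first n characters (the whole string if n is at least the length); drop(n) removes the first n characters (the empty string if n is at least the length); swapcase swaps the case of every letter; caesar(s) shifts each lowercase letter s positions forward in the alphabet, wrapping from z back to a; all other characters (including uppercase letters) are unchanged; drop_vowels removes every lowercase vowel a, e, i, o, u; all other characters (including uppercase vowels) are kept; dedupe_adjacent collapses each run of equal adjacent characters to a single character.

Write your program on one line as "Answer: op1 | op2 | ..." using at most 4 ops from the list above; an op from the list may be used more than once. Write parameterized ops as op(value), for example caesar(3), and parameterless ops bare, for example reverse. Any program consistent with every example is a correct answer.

swapcase | take(1) | swapcase

Check, running the answer program on each example:
  "lnlv" -> "LNLV" -> "L" -> "l"
  "jmrvvhau" -> "JMRVVHAU" -> "J" -> "j"
  "rwjsl" -> "RWJSL" -> "R" -> "r"
  "hqprkkqt" -> "HQPRKKQT" -> "H" -> "h"
  "dainxrvm" -> "DAINXRVM" -> "D" -> "d"
  "cwyx" -> "CWYX" -> "C" -> "c"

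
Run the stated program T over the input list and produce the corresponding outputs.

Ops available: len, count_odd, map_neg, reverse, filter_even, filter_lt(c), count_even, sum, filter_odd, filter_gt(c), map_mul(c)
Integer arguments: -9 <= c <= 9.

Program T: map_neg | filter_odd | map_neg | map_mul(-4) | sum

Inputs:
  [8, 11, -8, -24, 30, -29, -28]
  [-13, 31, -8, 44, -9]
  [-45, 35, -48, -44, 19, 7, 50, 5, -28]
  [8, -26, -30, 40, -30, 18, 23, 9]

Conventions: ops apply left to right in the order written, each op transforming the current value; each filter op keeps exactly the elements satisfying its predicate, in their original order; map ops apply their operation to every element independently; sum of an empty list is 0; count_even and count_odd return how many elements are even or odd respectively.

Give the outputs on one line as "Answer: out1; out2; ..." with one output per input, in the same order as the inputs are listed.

Execution, op by op:
  [8, 11, -8, -24, 30, -29, -28] -> [-8, -11, 8, 24, -30, 29, 28] -> [-11, 29] -> [11, -29] -> [-44, 116] -> 72
  [-13, 31, -8, 44, -9] -> [13, -31, 8, -44, 9] -> [13, -31, 9] -> [-13, 31, -9] -> [52, -124, 36] -> -36
  [-45, 35, -48, -44, 19, 7, 50, 5, -28] -> [45, -35, 48, 44, -19, -7, -50, -5, 28] -> [45, -35, -19, -7, -5] -> [-45, 35, 19, 7, 5] -> [180, -140, -76, -28, -20] -> -84
  [8, -26, -30, 40, -30, 18, 23, 9] -> [-8, 26, 30, -40, 30, -18, -23, -9] -> [-23, -9] -> [23, 9] -> [-92, -36] -> -128

72; -36; -84; -128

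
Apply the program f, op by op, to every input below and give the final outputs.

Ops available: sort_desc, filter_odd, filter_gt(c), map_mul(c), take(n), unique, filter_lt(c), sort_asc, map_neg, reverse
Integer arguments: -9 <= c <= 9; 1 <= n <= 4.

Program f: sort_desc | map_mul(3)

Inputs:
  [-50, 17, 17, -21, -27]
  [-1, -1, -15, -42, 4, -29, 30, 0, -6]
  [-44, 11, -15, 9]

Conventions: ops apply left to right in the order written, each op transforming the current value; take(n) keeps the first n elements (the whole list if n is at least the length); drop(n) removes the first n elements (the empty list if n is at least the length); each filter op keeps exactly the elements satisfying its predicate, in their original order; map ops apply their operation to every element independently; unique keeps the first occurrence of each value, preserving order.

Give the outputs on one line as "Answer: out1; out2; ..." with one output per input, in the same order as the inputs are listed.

Execution, op by op:
  [-50, 17, 17, -21, -27] -> [17, 17, -21, -27, -50] -> [51, 51, -63, -81, -150]
  [-1, -1, -15, -42, 4, -29, 30, 0, -6] -> [30, 4, 0, -1, -1, -6, -15, -29, -42] -> [90, 12, 0, -3, -3, -18, -45, -87, -126]
  [-44, 11, -15, 9] -> [11, 9, -15, -44] -> [33, 27, -45, -132]

[51, 51, -63, -81, -150]; [90, 12, 0, -3, -3, -18, -45, -87, -126]; [33, 27, -45, -132]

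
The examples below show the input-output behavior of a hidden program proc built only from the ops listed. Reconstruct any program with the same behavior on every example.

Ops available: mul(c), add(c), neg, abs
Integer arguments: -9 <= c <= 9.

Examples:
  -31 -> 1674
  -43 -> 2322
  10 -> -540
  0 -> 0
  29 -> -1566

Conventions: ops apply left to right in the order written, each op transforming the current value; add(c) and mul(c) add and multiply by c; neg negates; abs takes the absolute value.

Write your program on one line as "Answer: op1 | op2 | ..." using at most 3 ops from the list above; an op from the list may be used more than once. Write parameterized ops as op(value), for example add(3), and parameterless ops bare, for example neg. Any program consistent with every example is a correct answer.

mul(9) | neg | mul(6)

Check, running the answer program on each example:
  -31 -> -279 -> 279 -> 1674
  -43 -> -387 -> 387 -> 2322
  10 -> 90 -> -90 -> -540
  0 -> 0 -> 0 -> 0
  29 -> 261 -> -261 -> -1566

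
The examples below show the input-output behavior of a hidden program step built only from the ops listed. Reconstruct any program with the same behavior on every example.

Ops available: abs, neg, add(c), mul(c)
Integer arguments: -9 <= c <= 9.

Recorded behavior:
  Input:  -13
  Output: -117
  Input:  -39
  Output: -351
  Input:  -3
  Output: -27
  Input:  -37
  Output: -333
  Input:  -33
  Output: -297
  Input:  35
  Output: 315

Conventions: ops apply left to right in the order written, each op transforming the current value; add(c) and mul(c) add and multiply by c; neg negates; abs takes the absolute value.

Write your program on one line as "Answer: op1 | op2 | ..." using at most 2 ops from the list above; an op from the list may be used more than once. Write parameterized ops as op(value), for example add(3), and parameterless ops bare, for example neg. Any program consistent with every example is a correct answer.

mul(-9) | neg

Check, running the answer program on each example:
  -13 -> 117 -> -117
  -39 -> 351 -> -351
  -3 -> 27 -> -27
  -37 -> 333 -> -333
  -33 -> 297 -> -297
  35 -> -315 -> 315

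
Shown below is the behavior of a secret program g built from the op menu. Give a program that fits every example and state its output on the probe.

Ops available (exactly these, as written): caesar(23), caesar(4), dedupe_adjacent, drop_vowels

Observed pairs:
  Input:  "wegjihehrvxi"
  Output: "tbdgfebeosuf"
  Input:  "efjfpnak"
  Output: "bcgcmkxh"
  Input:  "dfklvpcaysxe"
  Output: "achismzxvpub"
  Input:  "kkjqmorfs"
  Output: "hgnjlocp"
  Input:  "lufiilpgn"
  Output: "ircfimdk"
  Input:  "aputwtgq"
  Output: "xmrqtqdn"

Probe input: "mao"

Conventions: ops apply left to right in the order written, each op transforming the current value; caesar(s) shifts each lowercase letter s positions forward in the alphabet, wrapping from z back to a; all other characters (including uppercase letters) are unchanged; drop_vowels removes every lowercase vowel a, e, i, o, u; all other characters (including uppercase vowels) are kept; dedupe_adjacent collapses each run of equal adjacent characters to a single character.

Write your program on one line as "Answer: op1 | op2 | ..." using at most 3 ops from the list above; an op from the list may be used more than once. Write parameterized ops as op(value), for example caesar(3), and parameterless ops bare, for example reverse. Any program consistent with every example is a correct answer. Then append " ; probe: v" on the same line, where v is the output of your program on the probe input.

dedupe_adjacent | caesar(23) ; probe: "jxl"

Check, running the answer program on each example:
  "wegjihehrvxi" -> "wegjihehrvxi" -> "tbdgfebeosuf"
  "efjfpnak" -> "efjfpnak" -> "bcgcmkxh"
  "dfklvpcaysxe" -> "dfklvpcaysxe" -> "achismzxvpub"
  "kkjqmorfs" -> "kjqmorfs" -> "hgnjlocp"
  "lufiilpgn" -> "lufilpgn" -> "ircfimdk"
  "aputwtgq" -> "aputwtgq" -> "xmrqtqdn"
  probe: "mao" -> "mao" -> "jxl"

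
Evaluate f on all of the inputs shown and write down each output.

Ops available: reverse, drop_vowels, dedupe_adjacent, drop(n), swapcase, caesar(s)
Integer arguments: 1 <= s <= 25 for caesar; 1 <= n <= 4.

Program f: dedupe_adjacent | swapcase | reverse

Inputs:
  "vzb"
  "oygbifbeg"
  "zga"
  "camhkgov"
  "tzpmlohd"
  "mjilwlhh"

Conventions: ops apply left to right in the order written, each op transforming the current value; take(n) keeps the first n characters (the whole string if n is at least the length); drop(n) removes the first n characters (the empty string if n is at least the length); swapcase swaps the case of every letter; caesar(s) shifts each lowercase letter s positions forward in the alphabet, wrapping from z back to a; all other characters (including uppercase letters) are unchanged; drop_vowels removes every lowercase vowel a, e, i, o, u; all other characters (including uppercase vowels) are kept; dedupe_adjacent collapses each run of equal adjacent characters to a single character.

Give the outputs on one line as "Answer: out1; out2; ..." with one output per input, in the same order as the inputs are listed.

"BZV"; "GEBFIBGYO"; "AGZ"; "VOGKHMAC"; "DHOLMPZT"; "HLWLIJM"

Execution, op by op:
  "vzb" -> "vzb" -> "VZB" -> "BZV"
  "oygbifbeg" -> "oygbifbeg" -> "OYGBIFBEG" -> "GEBFIBGYO"
  "zga" -> "zga" -> "ZGA" -> "AGZ"
  "camhkgov" -> "camhkgov" -> "CAMHKGOV" -> "VOGKHMAC"
  "tzpmlohd" -> "tzpmlohd" -> "TZPMLOHD" -> "DHOLMPZT"
  "mjilwlhh" -> "mjilwlh" -> "MJILWLH" -> "HLWLIJM"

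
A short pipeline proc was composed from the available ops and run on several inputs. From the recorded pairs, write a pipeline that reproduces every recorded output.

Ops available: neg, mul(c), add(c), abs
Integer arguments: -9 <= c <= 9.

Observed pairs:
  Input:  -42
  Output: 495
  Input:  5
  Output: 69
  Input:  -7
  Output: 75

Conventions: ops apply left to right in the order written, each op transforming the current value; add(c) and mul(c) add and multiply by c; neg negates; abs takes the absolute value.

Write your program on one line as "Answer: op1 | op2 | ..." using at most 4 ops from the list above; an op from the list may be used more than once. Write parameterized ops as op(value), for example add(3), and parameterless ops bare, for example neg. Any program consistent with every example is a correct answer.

mul(4) | add(3) | abs | mul(3)

Check, running the answer program on each example:
  -42 -> -168 -> -165 -> 165 -> 495
  5 -> 20 -> 23 -> 23 -> 69
  -7 -> -28 -> -25 -> 25 -> 75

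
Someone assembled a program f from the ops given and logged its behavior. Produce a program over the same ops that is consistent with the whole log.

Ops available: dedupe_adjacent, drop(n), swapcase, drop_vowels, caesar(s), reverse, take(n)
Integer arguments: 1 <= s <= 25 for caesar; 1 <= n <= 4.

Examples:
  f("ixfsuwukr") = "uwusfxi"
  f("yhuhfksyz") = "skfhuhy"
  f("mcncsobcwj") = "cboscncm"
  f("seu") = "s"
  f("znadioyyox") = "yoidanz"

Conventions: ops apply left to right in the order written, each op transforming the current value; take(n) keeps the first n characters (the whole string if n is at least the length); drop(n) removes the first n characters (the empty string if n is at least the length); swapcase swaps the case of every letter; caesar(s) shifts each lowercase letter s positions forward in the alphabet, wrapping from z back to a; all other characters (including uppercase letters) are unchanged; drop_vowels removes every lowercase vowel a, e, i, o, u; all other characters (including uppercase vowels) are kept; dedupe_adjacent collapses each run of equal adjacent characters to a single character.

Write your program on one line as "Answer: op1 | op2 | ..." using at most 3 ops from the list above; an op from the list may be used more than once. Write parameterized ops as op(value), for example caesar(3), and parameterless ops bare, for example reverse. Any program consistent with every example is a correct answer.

reverse | drop(2) | dedupe_adjacent

Check, running the answer program on each example:
  "ixfsuwukr" -> "rkuwusfxi" -> "uwusfxi" -> "uwusfxi"
  "yhuhfksyz" -> "zyskfhuhy" -> "skfhuhy" -> "skfhuhy"
  "mcncsobcwj" -> "jwcboscncm" -> "cboscncm" -> "cboscncm"
  "seu" -> "ues" -> "s" -> "s"
  "znadioyyox" -> "xoyyoidanz" -> "yyoidanz" -> "yoidanz"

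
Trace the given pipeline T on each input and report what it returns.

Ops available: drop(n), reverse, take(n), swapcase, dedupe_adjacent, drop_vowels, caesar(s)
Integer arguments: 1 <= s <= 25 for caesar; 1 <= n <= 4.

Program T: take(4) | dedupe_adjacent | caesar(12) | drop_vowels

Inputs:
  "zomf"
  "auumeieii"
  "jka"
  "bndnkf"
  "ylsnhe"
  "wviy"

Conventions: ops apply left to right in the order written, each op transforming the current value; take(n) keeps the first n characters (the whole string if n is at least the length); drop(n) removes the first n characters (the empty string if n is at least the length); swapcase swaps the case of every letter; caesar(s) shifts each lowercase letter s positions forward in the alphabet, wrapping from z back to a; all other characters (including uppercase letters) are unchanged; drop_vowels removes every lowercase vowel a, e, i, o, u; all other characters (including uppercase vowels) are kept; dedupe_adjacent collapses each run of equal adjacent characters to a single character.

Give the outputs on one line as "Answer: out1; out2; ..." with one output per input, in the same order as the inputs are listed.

"lyr"; "mgy"; "vwm"; "nzpz"; "kxz"; "hk"

Execution, op by op:
  "zomf" -> "zomf" -> "zomf" -> "layr" -> "lyr"
  "auumeieii" -> "auum" -> "aum" -> "mgy" -> "mgy"
  "jka" -> "jka" -> "jka" -> "vwm" -> "vwm"
  "bndnkf" -> "bndn" -> "bndn" -> "nzpz" -> "nzpz"
  "ylsnhe" -> "ylsn" -> "ylsn" -> "kxez" -> "kxz"
  "wviy" -> "wviy" -> "wviy" -> "ihuk" -> "hk"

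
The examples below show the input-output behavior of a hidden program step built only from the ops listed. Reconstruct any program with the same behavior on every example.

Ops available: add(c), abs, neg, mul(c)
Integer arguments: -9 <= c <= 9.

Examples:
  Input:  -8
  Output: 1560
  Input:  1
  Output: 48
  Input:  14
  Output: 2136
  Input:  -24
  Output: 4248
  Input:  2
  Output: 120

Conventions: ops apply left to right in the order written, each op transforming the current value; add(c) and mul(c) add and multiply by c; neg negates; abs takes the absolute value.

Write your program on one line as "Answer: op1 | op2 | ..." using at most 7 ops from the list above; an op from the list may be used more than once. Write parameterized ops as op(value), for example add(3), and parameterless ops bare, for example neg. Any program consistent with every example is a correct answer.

mul(7) | neg | add(9) | mul(4) | abs | mul(6)

Check, running the answer program on each example:
  -8 -> -56 -> 56 -> 65 -> 260 -> 260 -> 1560
  1 -> 7 -> -7 -> 2 -> 8 -> 8 -> 48
  14 -> 98 -> -98 -> -89 -> -356 -> 356 -> 2136
  -24 -> -168 -> 168 -> 177 -> 708 -> 708 -> 4248
  2 -> 14 -> -14 -> -5 -> -20 -> 20 -> 120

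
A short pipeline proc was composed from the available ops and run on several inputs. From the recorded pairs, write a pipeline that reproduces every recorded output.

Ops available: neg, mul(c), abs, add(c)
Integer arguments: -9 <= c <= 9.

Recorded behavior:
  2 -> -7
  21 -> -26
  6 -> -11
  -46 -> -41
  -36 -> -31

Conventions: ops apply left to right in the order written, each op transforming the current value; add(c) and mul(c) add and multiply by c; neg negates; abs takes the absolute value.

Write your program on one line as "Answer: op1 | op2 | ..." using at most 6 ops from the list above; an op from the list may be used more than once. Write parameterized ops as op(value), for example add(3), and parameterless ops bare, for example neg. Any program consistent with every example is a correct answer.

neg | add(-5) | neg | abs | neg

Check, running the answer program on each example:
  2 -> -2 -> -7 -> 7 -> 7 -> -7
  21 -> -21 -> -26 -> 26 -> 26 -> -26
  6 -> -6 -> -11 -> 11 -> 11 -> -11
  -46 -> 46 -> 41 -> -41 -> 41 -> -41
  -36 -> 36 -> 31 -> -31 -> 31 -> -31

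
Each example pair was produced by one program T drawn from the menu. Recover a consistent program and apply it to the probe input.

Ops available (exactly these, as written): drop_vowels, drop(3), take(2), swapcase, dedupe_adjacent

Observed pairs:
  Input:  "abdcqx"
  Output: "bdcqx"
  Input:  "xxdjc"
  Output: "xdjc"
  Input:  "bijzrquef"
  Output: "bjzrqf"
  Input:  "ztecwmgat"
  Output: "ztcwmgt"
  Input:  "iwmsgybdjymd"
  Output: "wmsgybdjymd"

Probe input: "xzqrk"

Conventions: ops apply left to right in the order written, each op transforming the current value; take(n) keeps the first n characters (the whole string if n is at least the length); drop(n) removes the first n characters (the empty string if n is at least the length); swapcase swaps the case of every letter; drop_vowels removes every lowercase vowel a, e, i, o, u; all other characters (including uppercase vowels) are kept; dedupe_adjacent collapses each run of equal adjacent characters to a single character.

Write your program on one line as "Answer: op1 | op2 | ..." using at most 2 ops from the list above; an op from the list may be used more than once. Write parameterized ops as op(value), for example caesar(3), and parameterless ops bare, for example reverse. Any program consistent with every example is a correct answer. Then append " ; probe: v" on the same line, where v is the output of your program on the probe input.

drop_vowels | dedupe_adjacent ; probe: "xzqrk"

Check, running the answer program on each example:
  "abdcqx" -> "bdcqx" -> "bdcqx"
  "xxdjc" -> "xxdjc" -> "xdjc"
  "bijzrquef" -> "bjzrqf" -> "bjzrqf"
  "ztecwmgat" -> "ztcwmgt" -> "ztcwmgt"
  "iwmsgybdjymd" -> "wmsgybdjymd" -> "wmsgybdjymd"
  probe: "xzqrk" -> "xzqrk" -> "xzqrk"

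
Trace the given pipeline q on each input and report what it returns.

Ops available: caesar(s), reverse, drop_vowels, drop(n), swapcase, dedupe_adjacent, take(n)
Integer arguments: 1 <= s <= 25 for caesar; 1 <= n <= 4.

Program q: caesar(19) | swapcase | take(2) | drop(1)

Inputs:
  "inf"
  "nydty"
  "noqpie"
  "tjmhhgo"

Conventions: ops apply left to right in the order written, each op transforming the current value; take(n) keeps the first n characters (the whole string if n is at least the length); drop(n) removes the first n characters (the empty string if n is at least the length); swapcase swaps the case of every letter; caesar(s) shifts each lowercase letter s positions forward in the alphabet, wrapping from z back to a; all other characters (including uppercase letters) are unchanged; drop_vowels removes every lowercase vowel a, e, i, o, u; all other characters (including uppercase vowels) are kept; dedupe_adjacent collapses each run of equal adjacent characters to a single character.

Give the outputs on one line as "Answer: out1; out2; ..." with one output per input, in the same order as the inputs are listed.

Execution, op by op:
  "inf" -> "bgy" -> "BGY" -> "BG" -> "G"
  "nydty" -> "grwmr" -> "GRWMR" -> "GR" -> "R"
  "noqpie" -> "ghjibx" -> "GHJIBX" -> "GH" -> "H"
  "tjmhhgo" -> "mcfaazh" -> "MCFAAZH" -> "MC" -> "C"

"G"; "R"; "H"; "C"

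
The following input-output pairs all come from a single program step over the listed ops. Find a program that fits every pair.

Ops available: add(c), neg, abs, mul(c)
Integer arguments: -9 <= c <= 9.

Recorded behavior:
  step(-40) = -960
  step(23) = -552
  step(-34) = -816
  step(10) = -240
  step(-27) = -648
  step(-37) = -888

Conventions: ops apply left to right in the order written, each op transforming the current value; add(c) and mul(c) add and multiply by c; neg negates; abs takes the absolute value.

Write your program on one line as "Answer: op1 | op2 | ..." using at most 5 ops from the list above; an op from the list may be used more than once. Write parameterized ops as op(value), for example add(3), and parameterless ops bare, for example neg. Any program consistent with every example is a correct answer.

mul(-6) | mul(-4) | abs | neg

Check, running the answer program on each example:
  -40 -> 240 -> -960 -> 960 -> -960
  23 -> -138 -> 552 -> 552 -> -552
  -34 -> 204 -> -816 -> 816 -> -816
  10 -> -60 -> 240 -> 240 -> -240
  -27 -> 162 -> -648 -> 648 -> -648
  -37 -> 222 -> -888 -> 888 -> -888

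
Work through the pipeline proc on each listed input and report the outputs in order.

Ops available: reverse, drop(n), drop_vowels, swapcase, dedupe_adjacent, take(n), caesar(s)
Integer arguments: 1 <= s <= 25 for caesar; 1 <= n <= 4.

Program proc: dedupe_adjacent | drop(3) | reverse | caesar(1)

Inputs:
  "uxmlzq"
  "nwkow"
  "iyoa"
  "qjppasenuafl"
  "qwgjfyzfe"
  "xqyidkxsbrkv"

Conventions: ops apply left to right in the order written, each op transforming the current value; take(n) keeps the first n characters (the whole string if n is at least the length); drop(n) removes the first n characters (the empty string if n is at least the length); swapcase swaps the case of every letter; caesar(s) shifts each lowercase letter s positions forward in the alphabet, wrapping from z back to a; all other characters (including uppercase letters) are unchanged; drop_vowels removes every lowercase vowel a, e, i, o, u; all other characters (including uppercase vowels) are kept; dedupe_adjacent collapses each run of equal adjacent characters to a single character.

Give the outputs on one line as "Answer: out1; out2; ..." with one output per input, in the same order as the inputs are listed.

"ram"; "xp"; "b"; "mgbvoftb"; "fgazgk"; "wlsctylej"

Execution, op by op:
  "uxmlzq" -> "uxmlzq" -> "lzq" -> "qzl" -> "ram"
  "nwkow" -> "nwkow" -> "ow" -> "wo" -> "xp"
  "iyoa" -> "iyoa" -> "a" -> "a" -> "b"
  "qjppasenuafl" -> "qjpasenuafl" -> "asenuafl" -> "lfaunesa" -> "mgbvoftb"
  "qwgjfyzfe" -> "qwgjfyzfe" -> "jfyzfe" -> "efzyfj" -> "fgazgk"
  "xqyidkxsbrkv" -> "xqyidkxsbrkv" -> "idkxsbrkv" -> "vkrbsxkdi" -> "wlsctylej"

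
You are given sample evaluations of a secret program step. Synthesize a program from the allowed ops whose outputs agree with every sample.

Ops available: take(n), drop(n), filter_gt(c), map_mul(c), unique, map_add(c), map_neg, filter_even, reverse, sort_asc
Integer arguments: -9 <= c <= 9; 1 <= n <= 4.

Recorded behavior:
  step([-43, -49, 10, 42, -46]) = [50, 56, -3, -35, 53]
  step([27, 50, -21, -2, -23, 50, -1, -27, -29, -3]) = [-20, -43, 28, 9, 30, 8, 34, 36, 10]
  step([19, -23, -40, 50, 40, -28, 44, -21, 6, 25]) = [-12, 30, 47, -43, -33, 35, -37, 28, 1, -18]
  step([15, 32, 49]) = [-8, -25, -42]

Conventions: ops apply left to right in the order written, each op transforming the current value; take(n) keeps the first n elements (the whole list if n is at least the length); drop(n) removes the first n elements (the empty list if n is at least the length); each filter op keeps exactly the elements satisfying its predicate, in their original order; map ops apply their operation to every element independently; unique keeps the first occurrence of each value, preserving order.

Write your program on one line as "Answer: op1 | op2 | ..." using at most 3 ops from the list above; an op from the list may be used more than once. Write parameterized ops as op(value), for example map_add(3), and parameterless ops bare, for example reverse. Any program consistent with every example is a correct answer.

map_add(-7) | unique | map_neg

Check, running the answer program on each example:
  [-43, -49, 10, 42, -46] -> [-50, -56, 3, 35, -53] -> [-50, -56, 3, 35, -53] -> [50, 56, -3, -35, 53]
  [27, 50, -21, -2, -23, 50, -1, -27, -29, -3] -> [20, 43, -28, -9, -30, 43, -8, -34, -36, -10] -> [20, 43, -28, -9, -30, -8, -34, -36, -10] -> [-20, -43, 28, 9, 30, 8, 34, 36, 10]
  [19, -23, -40, 50, 40, -28, 44, -21, 6, 25] -> [12, -30, -47, 43, 33, -35, 37, -28, -1, 18] -> [12, -30, -47, 43, 33, -35, 37, -28, -1, 18] -> [-12, 30, 47, -43, -33, 35, -37, 28, 1, -18]
  [15, 32, 49] -> [8, 25, 42] -> [8, 25, 42] -> [-8, -25, -42]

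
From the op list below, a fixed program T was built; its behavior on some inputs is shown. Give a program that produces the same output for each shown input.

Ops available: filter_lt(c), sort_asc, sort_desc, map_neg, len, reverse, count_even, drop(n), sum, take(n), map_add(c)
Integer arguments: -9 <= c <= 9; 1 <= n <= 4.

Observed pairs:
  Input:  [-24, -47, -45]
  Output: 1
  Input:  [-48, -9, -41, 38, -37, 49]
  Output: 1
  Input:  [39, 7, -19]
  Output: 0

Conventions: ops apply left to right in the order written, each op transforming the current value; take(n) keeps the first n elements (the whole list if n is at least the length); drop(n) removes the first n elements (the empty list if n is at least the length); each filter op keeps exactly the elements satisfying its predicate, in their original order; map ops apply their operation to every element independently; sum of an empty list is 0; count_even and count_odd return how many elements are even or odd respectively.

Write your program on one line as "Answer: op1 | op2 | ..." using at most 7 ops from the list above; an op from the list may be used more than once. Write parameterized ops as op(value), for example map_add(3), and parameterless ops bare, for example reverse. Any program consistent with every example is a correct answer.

reverse | drop(1) | sort_desc | take(3) | reverse | count_even

Check, running the answer program on each example:
  [-24, -47, -45] -> [-45, -47, -24] -> [-47, -24] -> [-24, -47] -> [-24, -47] -> [-47, -24] -> 1
  [-48, -9, -41, 38, -37, 49] -> [49, -37, 38, -41, -9, -48] -> [-37, 38, -41, -9, -48] -> [38, -9, -37, -41, -48] -> [38, -9, -37] -> [-37, -9, 38] -> 1
  [39, 7, -19] -> [-19, 7, 39] -> [7, 39] -> [39, 7] -> [39, 7] -> [7, 39] -> 0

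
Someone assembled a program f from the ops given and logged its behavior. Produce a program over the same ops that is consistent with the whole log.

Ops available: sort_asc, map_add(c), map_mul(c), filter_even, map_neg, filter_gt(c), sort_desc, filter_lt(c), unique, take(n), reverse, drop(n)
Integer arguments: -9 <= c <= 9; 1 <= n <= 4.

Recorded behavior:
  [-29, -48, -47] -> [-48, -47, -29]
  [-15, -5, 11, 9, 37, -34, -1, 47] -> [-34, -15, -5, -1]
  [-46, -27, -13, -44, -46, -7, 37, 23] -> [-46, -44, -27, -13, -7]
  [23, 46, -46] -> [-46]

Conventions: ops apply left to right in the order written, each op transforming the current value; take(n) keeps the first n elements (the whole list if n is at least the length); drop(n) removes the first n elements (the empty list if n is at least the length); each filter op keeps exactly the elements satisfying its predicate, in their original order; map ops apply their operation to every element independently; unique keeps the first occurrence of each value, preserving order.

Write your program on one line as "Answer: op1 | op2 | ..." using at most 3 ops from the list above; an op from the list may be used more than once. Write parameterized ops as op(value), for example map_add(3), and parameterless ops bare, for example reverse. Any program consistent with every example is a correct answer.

unique | filter_lt(1) | sort_asc

Check, running the answer program on each example:
  [-29, -48, -47] -> [-29, -48, -47] -> [-29, -48, -47] -> [-48, -47, -29]
  [-15, -5, 11, 9, 37, -34, -1, 47] -> [-15, -5, 11, 9, 37, -34, -1, 47] -> [-15, -5, -34, -1] -> [-34, -15, -5, -1]
  [-46, -27, -13, -44, -46, -7, 37, 23] -> [-46, -27, -13, -44, -7, 37, 23] -> [-46, -27, -13, -44, -7] -> [-46, -44, -27, -13, -7]
  [23, 46, -46] -> [23, 46, -46] -> [-46] -> [-46]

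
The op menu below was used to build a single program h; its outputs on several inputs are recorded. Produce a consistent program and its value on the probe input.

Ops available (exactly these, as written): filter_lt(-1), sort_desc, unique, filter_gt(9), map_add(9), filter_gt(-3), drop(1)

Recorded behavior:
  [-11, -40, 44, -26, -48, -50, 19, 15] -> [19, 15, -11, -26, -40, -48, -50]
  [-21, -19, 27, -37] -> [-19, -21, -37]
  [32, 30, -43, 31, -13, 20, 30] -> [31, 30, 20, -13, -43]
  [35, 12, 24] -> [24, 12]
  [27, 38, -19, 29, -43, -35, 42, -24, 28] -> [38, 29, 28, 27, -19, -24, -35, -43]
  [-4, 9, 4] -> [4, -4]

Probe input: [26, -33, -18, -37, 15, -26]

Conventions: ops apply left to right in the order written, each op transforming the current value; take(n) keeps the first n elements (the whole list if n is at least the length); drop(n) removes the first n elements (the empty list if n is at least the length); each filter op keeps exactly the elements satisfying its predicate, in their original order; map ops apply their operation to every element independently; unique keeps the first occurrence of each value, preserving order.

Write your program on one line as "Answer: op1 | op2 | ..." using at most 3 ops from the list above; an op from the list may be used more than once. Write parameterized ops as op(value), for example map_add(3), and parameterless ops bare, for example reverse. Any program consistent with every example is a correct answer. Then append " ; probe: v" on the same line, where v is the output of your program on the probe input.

unique | sort_desc | drop(1) ; probe: [15, -18, -26, -33, -37]

Check, running the answer program on each example:
  [-11, -40, 44, -26, -48, -50, 19, 15] -> [-11, -40, 44, -26, -48, -50, 19, 15] -> [44, 19, 15, -11, -26, -40, -48, -50] -> [19, 15, -11, -26, -40, -48, -50]
  [-21, -19, 27, -37] -> [-21, -19, 27, -37] -> [27, -19, -21, -37] -> [-19, -21, -37]
  [32, 30, -43, 31, -13, 20, 30] -> [32, 30, -43, 31, -13, 20] -> [32, 31, 30, 20, -13, -43] -> [31, 30, 20, -13, -43]
  [35, 12, 24] -> [35, 12, 24] -> [35, 24, 12] -> [24, 12]
  [27, 38, -19, 29, -43, -35, 42, -24, 28] -> [27, 38, -19, 29, -43, -35, 42, -24, 28] -> [42, 38, 29, 28, 27, -19, -24, -35, -43] -> [38, 29, 28, 27, -19, -24, -35, -43]
  [-4, 9, 4] -> [-4, 9, 4] -> [9, 4, -4] -> [4, -4]
  probe: [26, -33, -18, -37, 15, -26] -> [26, -33, -18, -37, 15, -26] -> [26, 15, -18, -26, -33, -37] -> [15, -18, -26, -33, -37]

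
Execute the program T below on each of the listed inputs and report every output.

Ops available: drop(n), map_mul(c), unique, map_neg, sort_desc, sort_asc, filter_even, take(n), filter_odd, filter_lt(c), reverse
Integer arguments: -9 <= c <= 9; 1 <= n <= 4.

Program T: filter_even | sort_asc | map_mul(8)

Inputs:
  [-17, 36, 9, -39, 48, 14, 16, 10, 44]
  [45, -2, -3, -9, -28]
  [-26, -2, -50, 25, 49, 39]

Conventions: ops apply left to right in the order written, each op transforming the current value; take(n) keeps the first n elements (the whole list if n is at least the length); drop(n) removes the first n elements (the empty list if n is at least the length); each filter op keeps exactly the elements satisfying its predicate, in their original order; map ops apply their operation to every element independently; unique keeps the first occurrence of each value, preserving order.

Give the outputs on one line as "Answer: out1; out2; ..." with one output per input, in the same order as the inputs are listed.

[80, 112, 128, 288, 352, 384]; [-224, -16]; [-400, -208, -16]

Execution, op by op:
  [-17, 36, 9, -39, 48, 14, 16, 10, 44] -> [36, 48, 14, 16, 10, 44] -> [10, 14, 16, 36, 44, 48] -> [80, 112, 128, 288, 352, 384]
  [45, -2, -3, -9, -28] -> [-2, -28] -> [-28, -2] -> [-224, -16]
  [-26, -2, -50, 25, 49, 39] -> [-26, -2, -50] -> [-50, -26, -2] -> [-400, -208, -16]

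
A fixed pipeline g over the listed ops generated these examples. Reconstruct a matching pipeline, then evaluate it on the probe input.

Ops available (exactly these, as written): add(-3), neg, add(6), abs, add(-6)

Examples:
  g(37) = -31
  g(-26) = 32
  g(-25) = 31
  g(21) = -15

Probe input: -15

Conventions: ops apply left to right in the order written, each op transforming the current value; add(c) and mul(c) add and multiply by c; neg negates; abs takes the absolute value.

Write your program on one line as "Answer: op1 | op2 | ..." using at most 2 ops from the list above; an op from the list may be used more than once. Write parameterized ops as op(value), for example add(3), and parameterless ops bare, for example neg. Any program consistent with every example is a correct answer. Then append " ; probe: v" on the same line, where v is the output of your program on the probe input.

add(-6) | neg ; probe: 21

Check, running the answer program on each example:
  37 -> 31 -> -31
  -26 -> -32 -> 32
  -25 -> -31 -> 31
  21 -> 15 -> -15
  probe: -15 -> -21 -> 21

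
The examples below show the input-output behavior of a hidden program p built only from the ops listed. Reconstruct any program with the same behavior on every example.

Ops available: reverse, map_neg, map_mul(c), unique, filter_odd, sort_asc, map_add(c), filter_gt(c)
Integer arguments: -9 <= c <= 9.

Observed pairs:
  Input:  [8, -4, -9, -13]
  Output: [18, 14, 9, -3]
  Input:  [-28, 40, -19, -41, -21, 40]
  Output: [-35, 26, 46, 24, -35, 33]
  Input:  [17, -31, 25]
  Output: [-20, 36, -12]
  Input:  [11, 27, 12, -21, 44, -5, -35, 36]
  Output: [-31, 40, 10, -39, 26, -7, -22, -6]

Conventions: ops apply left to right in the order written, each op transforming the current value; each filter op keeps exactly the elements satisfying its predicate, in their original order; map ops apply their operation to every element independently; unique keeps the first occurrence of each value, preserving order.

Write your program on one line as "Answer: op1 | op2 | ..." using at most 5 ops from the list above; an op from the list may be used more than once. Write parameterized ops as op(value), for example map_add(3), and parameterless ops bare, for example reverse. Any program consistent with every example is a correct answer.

map_add(-3) | map_add(-2) | map_neg | reverse

Check, running the answer program on each example:
  [8, -4, -9, -13] -> [5, -7, -12, -16] -> [3, -9, -14, -18] -> [-3, 9, 14, 18] -> [18, 14, 9, -3]
  [-28, 40, -19, -41, -21, 40] -> [-31, 37, -22, -44, -24, 37] -> [-33, 35, -24, -46, -26, 35] -> [33, -35, 24, 46, 26, -35] -> [-35, 26, 46, 24, -35, 33]
  [17, -31, 25] -> [14, -34, 22] -> [12, -36, 20] -> [-12, 36, -20] -> [-20, 36, -12]
  [11, 27, 12, -21, 44, -5, -35, 36] -> [8, 24, 9, -24, 41, -8, -38, 33] -> [6, 22, 7, -26, 39, -10, -40, 31] -> [-6, -22, -7, 26, -39, 10, 40, -31] -> [-31, 40, 10, -39, 26, -7, -22, -6]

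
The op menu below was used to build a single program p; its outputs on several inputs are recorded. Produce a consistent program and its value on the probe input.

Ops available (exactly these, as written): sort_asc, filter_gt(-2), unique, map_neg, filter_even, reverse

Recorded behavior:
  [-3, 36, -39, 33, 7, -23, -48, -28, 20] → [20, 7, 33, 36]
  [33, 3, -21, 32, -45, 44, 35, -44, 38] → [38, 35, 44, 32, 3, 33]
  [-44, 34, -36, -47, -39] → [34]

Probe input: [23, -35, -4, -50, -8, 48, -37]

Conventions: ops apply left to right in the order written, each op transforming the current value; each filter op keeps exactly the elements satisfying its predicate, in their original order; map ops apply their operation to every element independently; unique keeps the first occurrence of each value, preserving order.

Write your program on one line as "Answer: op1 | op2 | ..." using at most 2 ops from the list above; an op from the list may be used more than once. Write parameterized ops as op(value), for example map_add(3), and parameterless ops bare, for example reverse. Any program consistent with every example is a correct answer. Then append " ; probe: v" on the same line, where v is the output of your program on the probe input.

filter_gt(-2) | reverse ; probe: [48, 23]

Check, running the answer program on each example:
  [-3, 36, -39, 33, 7, -23, -48, -28, 20] -> [36, 33, 7, 20] -> [20, 7, 33, 36]
  [33, 3, -21, 32, -45, 44, 35, -44, 38] -> [33, 3, 32, 44, 35, 38] -> [38, 35, 44, 32, 3, 33]
  [-44, 34, -36, -47, -39] -> [34] -> [34]
  probe: [23, -35, -4, -50, -8, 48, -37] -> [23, 48] -> [48, 23]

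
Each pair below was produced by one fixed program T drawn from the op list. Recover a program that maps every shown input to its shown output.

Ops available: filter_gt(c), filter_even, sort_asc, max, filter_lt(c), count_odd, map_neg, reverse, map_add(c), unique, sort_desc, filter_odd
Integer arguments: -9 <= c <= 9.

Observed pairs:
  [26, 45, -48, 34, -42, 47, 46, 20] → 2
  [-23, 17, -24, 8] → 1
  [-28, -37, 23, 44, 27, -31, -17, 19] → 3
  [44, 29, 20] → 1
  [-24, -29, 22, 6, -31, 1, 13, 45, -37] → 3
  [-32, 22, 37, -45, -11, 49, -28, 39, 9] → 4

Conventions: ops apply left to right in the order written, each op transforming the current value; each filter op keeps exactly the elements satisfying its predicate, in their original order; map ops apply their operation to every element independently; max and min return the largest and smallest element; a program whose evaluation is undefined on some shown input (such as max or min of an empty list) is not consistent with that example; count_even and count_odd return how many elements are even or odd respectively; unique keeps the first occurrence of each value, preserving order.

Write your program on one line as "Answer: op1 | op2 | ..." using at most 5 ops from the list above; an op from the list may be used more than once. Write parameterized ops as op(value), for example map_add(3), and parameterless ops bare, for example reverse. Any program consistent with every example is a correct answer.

filter_gt(-4) | filter_odd | map_add(8) | map_neg | count_odd

Check, running the answer program on each example:
  [26, 45, -48, 34, -42, 47, 46, 20] -> [26, 45, 34, 47, 46, 20] -> [45, 47] -> [53, 55] -> [-53, -55] -> 2
  [-23, 17, -24, 8] -> [17, 8] -> [17] -> [25] -> [-25] -> 1
  [-28, -37, 23, 44, 27, -31, -17, 19] -> [23, 44, 27, 19] -> [23, 27, 19] -> [31, 35, 27] -> [-31, -35, -27] -> 3
  [44, 29, 20] -> [44, 29, 20] -> [29] -> [37] -> [-37] -> 1
  [-24, -29, 22, 6, -31, 1, 13, 45, -37] -> [22, 6, 1, 13, 45] -> [1, 13, 45] -> [9, 21, 53] -> [-9, -21, -53] -> 3
  [-32, 22, 37, -45, -11, 49, -28, 39, 9] -> [22, 37, 49, 39, 9] -> [37, 49, 39, 9] -> [45, 57, 47, 17] -> [-45, -57, -47, -17] -> 4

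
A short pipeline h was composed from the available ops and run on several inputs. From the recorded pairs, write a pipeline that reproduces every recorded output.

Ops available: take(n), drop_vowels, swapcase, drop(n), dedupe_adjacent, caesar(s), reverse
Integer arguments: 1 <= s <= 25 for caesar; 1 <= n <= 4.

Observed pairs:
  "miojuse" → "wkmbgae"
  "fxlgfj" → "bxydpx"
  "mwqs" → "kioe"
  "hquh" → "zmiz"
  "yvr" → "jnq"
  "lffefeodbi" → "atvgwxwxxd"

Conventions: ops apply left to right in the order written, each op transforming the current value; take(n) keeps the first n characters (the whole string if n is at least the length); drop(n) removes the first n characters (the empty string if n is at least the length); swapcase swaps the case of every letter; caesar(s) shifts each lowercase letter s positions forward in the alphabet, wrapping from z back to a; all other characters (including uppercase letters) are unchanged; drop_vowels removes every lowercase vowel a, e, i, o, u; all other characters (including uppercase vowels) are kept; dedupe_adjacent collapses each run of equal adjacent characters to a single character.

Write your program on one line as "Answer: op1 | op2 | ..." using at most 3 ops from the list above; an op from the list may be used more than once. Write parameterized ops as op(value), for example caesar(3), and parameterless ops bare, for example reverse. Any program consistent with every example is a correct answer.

caesar(18) | reverse

Check, running the answer program on each example:
  "miojuse" -> "eagbmkw" -> "wkmbgae"
  "fxlgfj" -> "xpdyxb" -> "bxydpx"
  "mwqs" -> "eoik" -> "kioe"
  "hquh" -> "zimz" -> "zmiz"
  "yvr" -> "qnj" -> "jnq"
  "lffefeodbi" -> "dxxwxwgvta" -> "atvgwxwxxd"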